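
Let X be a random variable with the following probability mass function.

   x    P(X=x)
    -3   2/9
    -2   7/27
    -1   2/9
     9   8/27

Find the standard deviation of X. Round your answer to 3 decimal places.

E[X] = 34/27, E[X²] = 736/27
Var(X) = E[X²] − (E[X])² = 736/27 − 1156/729 = 18716/729
SD(X) = √(18716/729) ≈ 5.067

5.067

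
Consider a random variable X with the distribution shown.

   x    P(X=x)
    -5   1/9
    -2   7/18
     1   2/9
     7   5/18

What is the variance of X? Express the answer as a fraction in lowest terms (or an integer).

E[X] = (1/9)·(-5) + (7/18)·(-2) + (2/9)·1 + (5/18)·7 = 5/6
E[X²] = (1/9)·25 + (7/18)·4 + (2/9)·1 + (5/18)·49 = 109/6
Var(X) = 109/6 − (5/6)² = 629/36

629/36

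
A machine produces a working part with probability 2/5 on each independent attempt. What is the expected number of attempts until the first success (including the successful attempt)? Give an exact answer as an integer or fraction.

For a geometric distribution, E[trials] = 1/p = 1/(2/5) = 5/2.

5/2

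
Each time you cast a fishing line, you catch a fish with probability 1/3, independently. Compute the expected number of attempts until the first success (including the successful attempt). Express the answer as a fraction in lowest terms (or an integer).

3

For a geometric distribution, E[trials] = 1/p = 1/(1/3) = 3.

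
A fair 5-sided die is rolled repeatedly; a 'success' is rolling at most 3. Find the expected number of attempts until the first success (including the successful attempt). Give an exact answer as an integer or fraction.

For a geometric distribution, E[trials] = 1/p = 1/(3/5) = 5/3.

5/3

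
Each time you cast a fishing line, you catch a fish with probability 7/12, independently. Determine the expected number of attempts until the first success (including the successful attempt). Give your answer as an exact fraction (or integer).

12/7

For a geometric distribution, E[trials] = 1/p = 1/(7/12) = 12/7.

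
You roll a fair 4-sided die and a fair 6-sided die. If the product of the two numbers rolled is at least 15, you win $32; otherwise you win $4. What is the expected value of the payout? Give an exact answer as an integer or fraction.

59/6 dollars

E[payout] = (19/24)·4 + (5/24)·32 = 59/6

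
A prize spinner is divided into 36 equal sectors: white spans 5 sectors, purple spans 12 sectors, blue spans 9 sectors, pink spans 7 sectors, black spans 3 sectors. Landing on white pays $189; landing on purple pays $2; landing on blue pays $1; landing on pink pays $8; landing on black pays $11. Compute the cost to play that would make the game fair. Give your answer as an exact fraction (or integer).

1067/36 dollars

E[payout] = (5/36)·189 + (12/36)·2 + (9/36)·1 + (7/36)·8 + (3/36)·11 = 1067/36
Fair fee = E[payout] = 1067/36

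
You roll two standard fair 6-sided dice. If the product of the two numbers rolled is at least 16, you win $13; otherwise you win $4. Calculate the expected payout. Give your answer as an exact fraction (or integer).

E[payout] = (25/36)·4 + (11/36)·13 = 27/4

27/4 dollars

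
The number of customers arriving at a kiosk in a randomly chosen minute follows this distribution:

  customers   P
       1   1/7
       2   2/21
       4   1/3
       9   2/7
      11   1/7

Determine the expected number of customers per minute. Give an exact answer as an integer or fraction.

122/21

E[X] = (1/7)·1 + (2/21)·2 + (1/3)·4 + (2/7)·9 + (1/7)·11
     = 122/21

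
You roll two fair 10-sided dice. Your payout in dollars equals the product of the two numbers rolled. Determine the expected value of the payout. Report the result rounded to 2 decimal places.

Distribution of the product of the two numbers rolled: 1 w.p. 1/100, 2 w.p. 1/50, 3 w.p. 1/50, 4 w.p. 3/100, 5 w.p. 1/50, 6 w.p. 1/25, …
E[payout] = (1/100)·1 + (1/50)·2 + (1/50)·3 + (3/100)·4 + (1/50)·5 + (1/25)·6 + (1/50)·7 + (1/25)·8 + (3/100)·9 + (1/25)·10 + (1/25)·12 + (1/50)·14 + (1/50)·15 + (3/100)·16 + (1/25)·18 + (1/25)·20 + (1/50)·21 + (1/25)·24 + (1/100)·25 + (1/50)·27 + (1/50)·28 + (1/25)·30 + (1/50)·32 + (1/50)·35 + (3/100)·36 + (1/25)·40 + (1/50)·42 + (1/50)·45 + (1/50)·48 + (1/100)·49 + (1/50)·50 + (1/50)·54 + (1/50)·56 + (1/50)·60 + (1/50)·63 + (1/100)·64 + (1/50)·70 + (1/50)·72 + (1/50)·80 + (1/100)·81 + (1/50)·90 + (1/100)·100 = 121/4
≈ $30.25

$30.25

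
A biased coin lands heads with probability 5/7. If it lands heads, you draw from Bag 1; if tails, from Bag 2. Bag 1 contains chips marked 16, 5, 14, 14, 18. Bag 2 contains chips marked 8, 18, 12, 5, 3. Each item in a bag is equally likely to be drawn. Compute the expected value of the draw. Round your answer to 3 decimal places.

E[X | Bag 1] = (16 + 5 + 14 + 14 + 18)/5 = 67/5
E[X | Bag 2] = (8 + 18 + 12 + 5 + 3)/5 = 46/5
E[X] = (5/7)·67/5 + (2/7)·46/5 = 61/5 ≈ 12.200

12.200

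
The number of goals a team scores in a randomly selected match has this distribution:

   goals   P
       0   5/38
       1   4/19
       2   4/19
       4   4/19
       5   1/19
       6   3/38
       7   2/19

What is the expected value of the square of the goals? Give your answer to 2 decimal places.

E[X²] = (5/38)·0 + (4/19)·1 + (4/19)·4 + (4/19)·16 + (1/19)·25 + (3/38)·36 + (2/19)·49
     = 261/19 ≈ 13.74

13.74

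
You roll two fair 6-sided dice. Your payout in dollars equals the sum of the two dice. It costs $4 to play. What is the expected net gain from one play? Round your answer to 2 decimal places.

Distribution of the sum of the two dice: 2 w.p. 1/36, 3 w.p. 1/18, 4 w.p. 1/12, 5 w.p. 1/9, 6 w.p. 5/36, 7 w.p. 1/6, …
E[payout] = (1/36)·2 + (1/18)·3 + (1/12)·4 + (1/9)·5 + (5/36)·6 + (1/6)·7 + (5/36)·8 + (1/9)·9 + (1/12)·10 + (1/18)·11 + (1/36)·12 = 7
Expected profit = 7 − 4 = 3 ≈ $3.00

$3.00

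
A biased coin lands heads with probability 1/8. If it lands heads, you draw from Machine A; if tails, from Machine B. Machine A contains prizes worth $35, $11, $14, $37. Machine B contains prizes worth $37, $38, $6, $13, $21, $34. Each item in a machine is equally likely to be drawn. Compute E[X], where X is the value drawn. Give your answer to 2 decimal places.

E[X | Machine A] = (35 + 11 + 14 + 37)/4 = 97/4
E[X | Machine B] = (37 + 38 + 6 + 13 + 21 + 34)/6 = 149/6
E[X] = (1/8)·97/4 + (7/8)·149/6 = 2377/96 ≈ 24.76

$24.76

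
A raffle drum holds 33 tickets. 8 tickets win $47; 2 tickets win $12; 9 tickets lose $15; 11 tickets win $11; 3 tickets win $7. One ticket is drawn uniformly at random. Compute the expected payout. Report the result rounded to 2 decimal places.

$12.33

E[payout] = (8/33)·47 + (2/33)·12 + (9/33)·(-15) + (11/33)·11 + (3/33)·7 = 37/3
≈ $12.33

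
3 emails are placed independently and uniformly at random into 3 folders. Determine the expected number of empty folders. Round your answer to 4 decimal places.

Let Xⱼ=1 if folder j is empty. P(Xⱼ=1) = ((3-1)/3)^3 = 8/27.
By linearity, E[#empty] = 3·8/27 = 8/9.
≈ 0.8889

0.8889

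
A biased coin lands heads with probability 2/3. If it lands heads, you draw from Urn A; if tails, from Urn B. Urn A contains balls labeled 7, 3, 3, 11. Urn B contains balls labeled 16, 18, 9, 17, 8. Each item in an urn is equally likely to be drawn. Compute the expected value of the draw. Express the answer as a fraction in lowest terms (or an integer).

E[X | Urn A] = (7 + 3 + 3 + 11)/4 = 6
E[X | Urn B] = (16 + 18 + 9 + 17 + 8)/5 = 68/5
E[X] = (2/3)·6 + (1/3)·68/5 = 128/15

128/15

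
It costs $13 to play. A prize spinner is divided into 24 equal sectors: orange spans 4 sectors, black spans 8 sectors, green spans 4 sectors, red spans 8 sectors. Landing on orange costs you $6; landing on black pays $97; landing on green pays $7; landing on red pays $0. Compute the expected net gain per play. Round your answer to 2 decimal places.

E[payout] = (4/24)·(-6) + (8/24)·97 + (4/24)·7 + (8/24)·0 = 65/2
Expected profit = 65/2 − 13 = 39/2 ≈ $19.50

$19.50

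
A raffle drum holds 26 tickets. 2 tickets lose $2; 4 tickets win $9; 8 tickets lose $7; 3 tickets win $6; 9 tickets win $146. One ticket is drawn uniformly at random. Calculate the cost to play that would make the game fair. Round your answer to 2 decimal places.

E[payout] = (2/26)·(-2) + (4/26)·9 + (8/26)·(-7) + (3/26)·6 + (9/26)·146 = 654/13
Fair fee = E[payout] = 654/13 ≈ $50.31

$50.31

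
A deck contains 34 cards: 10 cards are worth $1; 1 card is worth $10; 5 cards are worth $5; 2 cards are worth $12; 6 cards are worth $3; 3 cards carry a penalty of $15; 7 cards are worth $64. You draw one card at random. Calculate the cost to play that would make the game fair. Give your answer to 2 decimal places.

$14.41

E[payout] = (10/34)·1 + (1/34)·10 + (5/34)·5 + (2/34)·12 + (6/34)·3 + (3/34)·(-15) + (7/34)·64 = 245/17
Fair fee = E[payout] = 245/17 ≈ $14.41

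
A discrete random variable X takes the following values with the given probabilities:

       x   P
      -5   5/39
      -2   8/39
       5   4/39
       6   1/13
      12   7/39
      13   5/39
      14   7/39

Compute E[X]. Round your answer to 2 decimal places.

E[X] = (5/39)·(-5) + (8/39)·(-2) + (4/39)·5 + (1/13)·6 + (7/39)·12 + (5/39)·13 + (7/39)·14
     = 244/39 ≈ 6.26

6.26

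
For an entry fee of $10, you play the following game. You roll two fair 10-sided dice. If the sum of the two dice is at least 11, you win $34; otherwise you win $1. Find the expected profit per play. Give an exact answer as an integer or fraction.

E[payout] = (9/20)·1 + (11/20)·34 = 383/20
Expected profit = 383/20 − 10 = 183/20

183/20 dollars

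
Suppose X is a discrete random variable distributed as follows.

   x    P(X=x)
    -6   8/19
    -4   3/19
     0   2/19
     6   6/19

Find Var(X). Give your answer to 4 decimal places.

27.4571

E[X] = (8/19)·(-6) + (3/19)·(-4) + (2/19)·0 + (6/19)·6 = -24/19
E[X²] = (8/19)·36 + (3/19)·16 + (2/19)·0 + (6/19)·36 = 552/19
Var(X) = 552/19 − (-24/19)² = 9912/361 ≈ 27.4571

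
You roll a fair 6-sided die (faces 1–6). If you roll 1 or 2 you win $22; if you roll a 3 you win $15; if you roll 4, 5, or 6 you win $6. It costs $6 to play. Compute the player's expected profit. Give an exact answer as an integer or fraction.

41/6 dollars

E[payout] = (1/2)·6 + (1/6)·15 + (1/3)·22 = 77/6
Expected profit = 77/6 − 6 = 41/6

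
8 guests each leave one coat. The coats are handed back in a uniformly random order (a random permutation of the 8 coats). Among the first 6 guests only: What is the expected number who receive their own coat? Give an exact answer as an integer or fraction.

3/4

Let Xᵢ = 1 if person i gets their own coat. For each i, P(Xᵢ=1) = 1/8.
By linearity of expectation, E[X₁+…+X_6] = 6·(1/8) = 3/4.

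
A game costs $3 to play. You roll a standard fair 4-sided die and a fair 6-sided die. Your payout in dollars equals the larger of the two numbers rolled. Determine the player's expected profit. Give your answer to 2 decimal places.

$0.92

Distribution of the larger of the two numbers rolled: 1 w.p. 1/24, 2 w.p. 1/8, 3 w.p. 5/24, 4 w.p. 7/24, 5 w.p. 1/6, 6 w.p. 1/6
E[payout] = (1/24)·1 + (1/8)·2 + (5/24)·3 + (7/24)·4 + (1/6)·5 + (1/6)·6 = 47/12
Expected profit = 47/12 − 3 = 11/12 ≈ $0.92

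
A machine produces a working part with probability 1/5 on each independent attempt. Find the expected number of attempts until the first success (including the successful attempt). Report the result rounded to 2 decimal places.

5.00

For a geometric distribution, E[trials] = 1/p = 1/(1/5) = 5.
≈ 5.00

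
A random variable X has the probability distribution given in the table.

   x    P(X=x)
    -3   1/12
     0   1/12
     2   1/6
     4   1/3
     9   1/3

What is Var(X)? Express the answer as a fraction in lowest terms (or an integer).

2051/144

E[X] = (1/12)·(-3) + (1/12)·0 + (1/6)·2 + (1/3)·4 + (1/3)·9 = 53/12
E[X²] = (1/12)·9 + (1/12)·0 + (1/6)·4 + (1/3)·16 + (1/3)·81 = 135/4
Var(X) = 135/4 − (53/12)² = 2051/144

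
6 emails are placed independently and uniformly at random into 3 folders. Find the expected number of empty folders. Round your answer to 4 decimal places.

Let Xⱼ=1 if folder j is empty. P(Xⱼ=1) = ((3-1)/3)^6 = 64/729.
By linearity, E[#empty] = 3·64/729 = 64/243.
≈ 0.2634

0.2634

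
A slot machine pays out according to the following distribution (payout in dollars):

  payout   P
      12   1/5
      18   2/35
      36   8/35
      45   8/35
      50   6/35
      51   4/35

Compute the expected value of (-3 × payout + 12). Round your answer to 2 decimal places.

E[-3x+12] = (1/5)·(-24) + (2/35)·(-42) + (8/35)·(-96) + (8/35)·(-123) + (6/35)·(-138) + (4/35)·(-141)
     = -3396/35 ≈ -97.03

-97.03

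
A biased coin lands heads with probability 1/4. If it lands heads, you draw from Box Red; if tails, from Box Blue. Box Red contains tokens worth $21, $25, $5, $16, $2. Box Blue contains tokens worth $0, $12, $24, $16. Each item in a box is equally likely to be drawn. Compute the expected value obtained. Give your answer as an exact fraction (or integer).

E[X | Box Red] = (21 + 25 + 5 + 16 + 2)/5 = 69/5
E[X | Box Blue] = (0 + 12 + 24 + 16)/4 = 13
E[X] = (1/4)·69/5 + (3/4)·13 = 66/5

66/5 dollars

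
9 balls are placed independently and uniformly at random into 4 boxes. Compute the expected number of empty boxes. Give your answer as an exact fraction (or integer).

Let Xⱼ=1 if box j is empty. P(Xⱼ=1) = ((4-1)/4)^9 = 19683/262144.
By linearity, E[#empty] = 4·19683/262144 = 19683/65536.

19683/65536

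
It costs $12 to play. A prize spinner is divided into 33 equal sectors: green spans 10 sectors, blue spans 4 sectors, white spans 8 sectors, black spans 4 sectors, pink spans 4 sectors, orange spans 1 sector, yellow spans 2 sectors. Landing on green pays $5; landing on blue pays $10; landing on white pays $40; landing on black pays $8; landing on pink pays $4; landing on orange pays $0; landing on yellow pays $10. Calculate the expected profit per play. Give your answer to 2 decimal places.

E[payout] = (10/33)·5 + (4/33)·10 + (8/33)·40 + (4/33)·8 + (4/33)·4 + (1/33)·0 + (2/33)·10 = 478/33
Expected profit = 478/33 − 12 = 82/33 ≈ $2.48

$2.48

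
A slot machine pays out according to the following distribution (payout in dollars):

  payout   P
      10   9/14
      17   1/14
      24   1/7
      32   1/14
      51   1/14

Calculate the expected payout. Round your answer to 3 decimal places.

$17.000

E[X] = (9/14)·10 + (1/14)·17 + (1/7)·24 + (1/14)·32 + (1/14)·51
     = 17 ≈ 17.000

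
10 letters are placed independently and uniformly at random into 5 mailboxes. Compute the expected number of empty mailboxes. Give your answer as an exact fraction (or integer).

Let Xⱼ=1 if mailbox j is empty. P(Xⱼ=1) = ((5-1)/5)^10 = 1048576/9765625.
By linearity, E[#empty] = 5·1048576/9765625 = 1048576/1953125.

1048576/1953125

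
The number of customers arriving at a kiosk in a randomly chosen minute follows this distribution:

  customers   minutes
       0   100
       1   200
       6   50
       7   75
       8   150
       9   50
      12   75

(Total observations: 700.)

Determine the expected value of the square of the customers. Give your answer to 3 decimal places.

Total = 700, so P(customers=0) = 100/700, etc.
E[X²] = (1/7)·0 + (2/7)·1 + (1/14)·36 + (3/28)·49 + (3/14)·64 + (1/14)·81 + (3/28)·144
     = 1205/28 ≈ 43.036

43.036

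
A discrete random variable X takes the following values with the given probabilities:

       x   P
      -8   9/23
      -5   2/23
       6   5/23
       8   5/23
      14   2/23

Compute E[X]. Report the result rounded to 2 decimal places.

0.70

E[X] = (9/23)·(-8) + (2/23)·(-5) + (5/23)·6 + (5/23)·8 + (2/23)·14
     = 16/23 ≈ 0.70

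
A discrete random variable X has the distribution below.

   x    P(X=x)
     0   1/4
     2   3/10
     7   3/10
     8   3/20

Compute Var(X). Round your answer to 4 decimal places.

E[X] = (1/4)·0 + (3/10)·2 + (3/10)·7 + (3/20)·8 = 39/10
E[X²] = (1/4)·0 + (3/10)·4 + (3/10)·49 + (3/20)·64 = 51/2
Var(X) = 51/2 − (39/10)² = 1029/100 ≈ 10.2900

10.2900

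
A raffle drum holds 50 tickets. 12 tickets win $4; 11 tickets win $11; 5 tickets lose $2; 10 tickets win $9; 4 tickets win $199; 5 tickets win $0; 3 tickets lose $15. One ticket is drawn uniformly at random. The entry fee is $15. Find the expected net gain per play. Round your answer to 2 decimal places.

$5.00

E[payout] = (12/50)·4 + (11/50)·11 + (5/50)·(-2) + (10/50)·9 + (4/50)·199 + (5/50)·0 + (3/50)·(-15) = 20
Expected profit = 20 − 15 = 5 ≈ $5.00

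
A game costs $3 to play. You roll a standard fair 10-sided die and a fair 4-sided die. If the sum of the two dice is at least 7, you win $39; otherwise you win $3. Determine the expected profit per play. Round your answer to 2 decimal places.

$23.40

E[payout] = (7/20)·3 + (13/20)·39 = 132/5
Expected profit = 132/5 − 3 = 117/5 ≈ $23.40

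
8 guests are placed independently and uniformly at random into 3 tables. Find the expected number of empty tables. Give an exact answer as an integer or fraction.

256/2187

Let Xⱼ=1 if table j is empty. P(Xⱼ=1) = ((3-1)/3)^8 = 256/6561.
By linearity, E[#empty] = 3·256/6561 = 256/2187.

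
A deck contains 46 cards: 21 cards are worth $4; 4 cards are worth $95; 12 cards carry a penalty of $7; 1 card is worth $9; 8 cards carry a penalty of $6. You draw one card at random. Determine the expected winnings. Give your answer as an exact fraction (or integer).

341/46 dollars

E[payout] = (21/46)·4 + (4/46)·95 + (12/46)·(-7) + (1/46)·9 + (8/46)·(-6) = 341/46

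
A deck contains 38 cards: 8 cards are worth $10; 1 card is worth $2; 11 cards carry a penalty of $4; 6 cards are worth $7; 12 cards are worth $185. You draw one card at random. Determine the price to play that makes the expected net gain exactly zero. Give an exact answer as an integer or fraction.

E[payout] = (8/38)·10 + (1/38)·2 + (11/38)·(-4) + (6/38)·7 + (12/38)·185 = 1150/19
Fair fee = E[payout] = 1150/19

1150/19 dollars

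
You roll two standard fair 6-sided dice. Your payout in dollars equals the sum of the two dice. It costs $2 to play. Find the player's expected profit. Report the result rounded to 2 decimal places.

Distribution of the sum of the two dice: 2 w.p. 1/36, 3 w.p. 1/18, 4 w.p. 1/12, 5 w.p. 1/9, 6 w.p. 5/36, 7 w.p. 1/6, …
E[payout] = (1/36)·2 + (1/18)·3 + (1/12)·4 + (1/9)·5 + (5/36)·6 + (1/6)·7 + (5/36)·8 + (1/9)·9 + (1/12)·10 + (1/18)·11 + (1/36)·12 = 7
Expected profit = 7 − 2 = 5 ≈ $5.00

$5.00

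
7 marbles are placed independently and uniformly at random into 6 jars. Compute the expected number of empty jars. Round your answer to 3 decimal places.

1.674

Let Xⱼ=1 if jar j is empty. P(Xⱼ=1) = ((6-1)/6)^7 = 78125/279936.
By linearity, E[#empty] = 6·78125/279936 = 78125/46656.
≈ 1.674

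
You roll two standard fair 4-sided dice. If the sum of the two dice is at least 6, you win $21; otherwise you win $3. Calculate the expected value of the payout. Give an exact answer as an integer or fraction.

39/4 dollars

E[payout] = (5/8)·3 + (3/8)·21 = 39/4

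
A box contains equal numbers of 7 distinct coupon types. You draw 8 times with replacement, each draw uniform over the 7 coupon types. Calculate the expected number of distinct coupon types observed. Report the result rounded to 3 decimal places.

Let Xⱼ=1 if type j appears at least once. P(Xⱼ=1) = 1 − ((7−1)/7)^8 = 4085185/5764801.
E[#distinct] = 7·4085185/5764801 = 4085185/823543.
≈ 4.960

4.960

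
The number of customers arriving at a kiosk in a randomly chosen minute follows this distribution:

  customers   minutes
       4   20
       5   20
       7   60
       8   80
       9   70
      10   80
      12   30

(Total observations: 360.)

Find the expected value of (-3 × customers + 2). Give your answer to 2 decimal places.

-23.25

Total = 360, so P(customers=4) = 20/360, etc.
E[-3x+2] = (1/18)·(-10) + (1/18)·(-13) + (1/6)·(-19) + (2/9)·(-22) + (7/36)·(-25) + (2/9)·(-28) + (1/12)·(-34)
     = -93/4 ≈ -23.25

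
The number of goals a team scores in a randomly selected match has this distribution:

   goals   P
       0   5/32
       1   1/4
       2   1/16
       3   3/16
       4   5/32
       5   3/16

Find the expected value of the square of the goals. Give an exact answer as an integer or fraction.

E[X²] = (5/32)·0 + (1/4)·1 + (1/16)·4 + (3/16)·9 + (5/32)·16 + (3/16)·25
     = 75/8

75/8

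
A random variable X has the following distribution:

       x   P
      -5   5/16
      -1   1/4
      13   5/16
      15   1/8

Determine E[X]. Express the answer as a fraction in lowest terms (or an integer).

E[X] = (5/16)·(-5) + (1/4)·(-1) + (5/16)·13 + (1/8)·15
     = 33/8

33/8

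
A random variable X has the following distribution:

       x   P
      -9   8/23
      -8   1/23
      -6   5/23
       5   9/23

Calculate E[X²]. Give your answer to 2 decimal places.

48.57

E[X²] = (8/23)·81 + (1/23)·64 + (5/23)·36 + (9/23)·25
     = 1117/23 ≈ 48.57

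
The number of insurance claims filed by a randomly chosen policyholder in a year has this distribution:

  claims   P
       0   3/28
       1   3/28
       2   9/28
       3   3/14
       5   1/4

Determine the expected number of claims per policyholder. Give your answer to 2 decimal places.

E[X] = (3/28)·0 + (3/28)·1 + (9/28)·2 + (3/14)·3 + (1/4)·5
     = 37/14 ≈ 2.64

2.64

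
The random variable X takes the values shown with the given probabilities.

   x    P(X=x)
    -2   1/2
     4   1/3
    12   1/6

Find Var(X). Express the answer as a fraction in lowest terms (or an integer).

233/9

E[X] = (1/2)·(-2) + (1/3)·4 + (1/6)·12 = 7/3
E[X²] = (1/2)·4 + (1/3)·16 + (1/6)·144 = 94/3
Var(X) = 94/3 − (7/3)² = 233/9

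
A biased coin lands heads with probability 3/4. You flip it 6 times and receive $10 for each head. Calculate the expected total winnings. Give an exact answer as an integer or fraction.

E[#heads] = 6·3/4 = 9/2 (linearity over flips).
E[winnings] = 10·9/2 = 45.

$45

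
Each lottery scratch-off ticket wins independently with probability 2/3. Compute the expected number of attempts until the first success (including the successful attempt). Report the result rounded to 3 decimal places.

For a geometric distribution, E[trials] = 1/p = 1/(2/3) = 3/2.
≈ 1.500

1.500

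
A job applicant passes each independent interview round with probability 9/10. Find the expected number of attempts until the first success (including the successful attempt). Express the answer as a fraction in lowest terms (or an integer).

For a geometric distribution, E[trials] = 1/p = 1/(9/10) = 10/9.

10/9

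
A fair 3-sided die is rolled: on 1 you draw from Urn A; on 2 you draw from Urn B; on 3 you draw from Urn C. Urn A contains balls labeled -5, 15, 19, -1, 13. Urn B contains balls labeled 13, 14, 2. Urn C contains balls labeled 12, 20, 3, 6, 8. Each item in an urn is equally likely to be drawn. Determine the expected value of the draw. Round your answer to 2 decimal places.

E[X | Urn A] = (-5 + 15 + 19 − 1 + 13)/5 = 41/5
E[X | Urn B] = (13 + 14 + 2)/3 = 29/3
E[X | Urn C] = (12 + 20 + 3 + 6 + 8)/5 = 49/5
E[X] = (1/3)·41/5 + (1/3)·29/3 + (1/3)·49/5 = 83/9 ≈ 9.22

9.22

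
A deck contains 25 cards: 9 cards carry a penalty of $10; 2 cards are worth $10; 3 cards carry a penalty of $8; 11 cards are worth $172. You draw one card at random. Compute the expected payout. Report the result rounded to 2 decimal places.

$71.92

E[payout] = (9/25)·(-10) + (2/25)·10 + (3/25)·(-8) + (11/25)·172 = 1798/25
≈ $71.92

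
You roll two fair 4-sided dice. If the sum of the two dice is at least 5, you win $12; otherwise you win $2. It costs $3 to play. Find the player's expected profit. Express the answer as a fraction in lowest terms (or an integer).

21/4 dollars

E[payout] = (3/8)·2 + (5/8)·12 = 33/4
Expected profit = 33/4 − 3 = 21/4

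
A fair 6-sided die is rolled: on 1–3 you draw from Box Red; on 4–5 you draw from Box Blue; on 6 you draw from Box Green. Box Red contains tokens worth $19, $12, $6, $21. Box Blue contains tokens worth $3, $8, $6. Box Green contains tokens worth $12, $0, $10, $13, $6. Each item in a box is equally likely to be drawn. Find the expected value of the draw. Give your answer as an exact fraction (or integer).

1891/180 dollars

E[X | Box Red] = (19 + 12 + 6 + 21)/4 = 29/2
E[X | Box Blue] = (3 + 8 + 6)/3 = 17/3
E[X | Box Green] = (12 + 0 + 10 + 13 + 6)/5 = 41/5
E[X] = (1/2)·29/2 + (1/3)·17/3 + (1/6)·41/5 = 1891/180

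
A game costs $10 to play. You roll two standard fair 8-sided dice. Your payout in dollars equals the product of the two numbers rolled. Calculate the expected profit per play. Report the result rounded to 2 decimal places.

$10.25

Distribution of the product of the two numbers rolled: 1 w.p. 1/64, 2 w.p. 1/32, 3 w.p. 1/32, 4 w.p. 3/64, 5 w.p. 1/32, 6 w.p. 1/16, …
E[payout] = (1/64)·1 + (1/32)·2 + (1/32)·3 + (3/64)·4 + (1/32)·5 + (1/16)·6 + (1/32)·7 + (1/16)·8 + (1/64)·9 + (1/32)·10 + (1/16)·12 + (1/32)·14 + (1/32)·15 + (3/64)·16 + (1/32)·18 + (1/32)·20 + (1/32)·21 + (1/16)·24 + (1/64)·25 + (1/32)·28 + (1/32)·30 + (1/32)·32 + (1/32)·35 + (1/64)·36 + (1/32)·40 + (1/32)·42 + (1/32)·48 + (1/64)·49 + (1/32)·56 + (1/64)·64 = 81/4
Expected profit = 81/4 − 10 = 41/4 ≈ $10.25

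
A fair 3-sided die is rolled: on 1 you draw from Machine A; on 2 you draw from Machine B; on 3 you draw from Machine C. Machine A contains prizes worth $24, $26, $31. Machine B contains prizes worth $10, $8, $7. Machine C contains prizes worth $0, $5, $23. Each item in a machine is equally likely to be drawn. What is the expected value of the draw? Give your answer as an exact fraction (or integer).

134/9 dollars

E[X | Machine A] = (24 + 26 + 31)/3 = 27
E[X | Machine B] = (10 + 8 + 7)/3 = 25/3
E[X | Machine C] = (0 + 5 + 23)/3 = 28/3
E[X] = (1/3)·27 + (1/3)·25/3 + (1/3)·28/3 = 134/9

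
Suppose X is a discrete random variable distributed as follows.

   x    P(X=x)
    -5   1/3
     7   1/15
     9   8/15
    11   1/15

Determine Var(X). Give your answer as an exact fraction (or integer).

1984/45

E[X] = (1/3)·(-5) + (1/15)·7 + (8/15)·9 + (1/15)·11 = 13/3
E[X²] = (1/3)·25 + (1/15)·49 + (8/15)·81 + (1/15)·121 = 943/15
Var(X) = 943/15 − (13/3)² = 1984/45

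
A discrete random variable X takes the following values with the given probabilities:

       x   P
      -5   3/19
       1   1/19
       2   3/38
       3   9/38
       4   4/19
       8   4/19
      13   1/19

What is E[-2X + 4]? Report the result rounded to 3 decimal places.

-2.684

E[-2x+4] = (3/19)·14 + (1/19)·2 + (3/38)·0 + (9/38)·(-2) + (4/19)·(-4) + (4/19)·(-12) + (1/19)·(-22)
     = -51/19 ≈ -2.684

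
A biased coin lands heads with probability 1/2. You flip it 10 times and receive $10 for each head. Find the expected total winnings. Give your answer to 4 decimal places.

$50.0000

E[#heads] = 10·1/2 = 5 (linearity over flips).
E[winnings] = 10·5 = 50.
≈ 50.0000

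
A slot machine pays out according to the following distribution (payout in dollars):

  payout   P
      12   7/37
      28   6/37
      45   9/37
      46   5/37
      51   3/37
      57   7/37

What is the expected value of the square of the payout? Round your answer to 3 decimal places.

E[X²] = (7/37)·144 + (6/37)·784 + (9/37)·2025 + (5/37)·2116 + (3/37)·2601 + (7/37)·3249
     = 65063/37 ≈ 1758.459

1758.459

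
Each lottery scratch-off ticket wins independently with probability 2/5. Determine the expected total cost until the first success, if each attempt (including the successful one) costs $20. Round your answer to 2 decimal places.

$50.00

E[#attempts] = 1/p = 5/2; E[cost] = 20·5/2 = 50.
≈ 50.00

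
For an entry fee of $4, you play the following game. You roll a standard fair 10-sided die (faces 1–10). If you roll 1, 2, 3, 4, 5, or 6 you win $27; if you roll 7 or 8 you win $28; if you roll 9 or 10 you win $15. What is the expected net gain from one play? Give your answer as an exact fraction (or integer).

E[payout] = (1/5)·15 + (3/5)·27 + (1/5)·28 = 124/5
Expected profit = 124/5 − 4 = 104/5

104/5 dollars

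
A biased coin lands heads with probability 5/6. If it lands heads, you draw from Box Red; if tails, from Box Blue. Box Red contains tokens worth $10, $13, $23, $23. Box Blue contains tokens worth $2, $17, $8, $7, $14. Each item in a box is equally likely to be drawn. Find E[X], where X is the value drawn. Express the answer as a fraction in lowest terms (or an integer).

E[X | Box Red] = (10 + 13 + 23 + 23)/4 = 69/4
E[X | Box Blue] = (2 + 17 + 8 + 7 + 14)/5 = 48/5
E[X] = (5/6)·69/4 + (1/6)·48/5 = 639/40

639/40 dollars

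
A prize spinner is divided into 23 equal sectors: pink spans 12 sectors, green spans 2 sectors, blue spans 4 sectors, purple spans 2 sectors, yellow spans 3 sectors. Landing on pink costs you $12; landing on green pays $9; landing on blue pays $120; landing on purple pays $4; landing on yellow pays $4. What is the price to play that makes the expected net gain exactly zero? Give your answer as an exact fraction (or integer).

374/23 dollars

E[payout] = (12/23)·(-12) + (2/23)·9 + (4/23)·120 + (2/23)·4 + (3/23)·4 = 374/23
Fair fee = E[payout] = 374/23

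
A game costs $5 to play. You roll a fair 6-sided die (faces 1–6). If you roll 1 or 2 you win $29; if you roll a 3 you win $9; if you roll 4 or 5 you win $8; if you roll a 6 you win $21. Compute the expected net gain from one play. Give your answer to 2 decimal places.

E[payout] = (1/3)·8 + (1/6)·9 + (1/6)·21 + (1/3)·29 = 52/3
Expected profit = 52/3 − 5 = 37/3 ≈ $12.33

$12.33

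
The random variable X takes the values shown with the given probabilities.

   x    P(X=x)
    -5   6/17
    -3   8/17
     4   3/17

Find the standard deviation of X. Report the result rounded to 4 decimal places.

E[X] = -42/17, E[X²] = 270/17
Var(X) = E[X²] − (E[X])² = 270/17 − 1764/289 = 2826/289
SD(X) = √(2826/289) ≈ 3.1271

3.1271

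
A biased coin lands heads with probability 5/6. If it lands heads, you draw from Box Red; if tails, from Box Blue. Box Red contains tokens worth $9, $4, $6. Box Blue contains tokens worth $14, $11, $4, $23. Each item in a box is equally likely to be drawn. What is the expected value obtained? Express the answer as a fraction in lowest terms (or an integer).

E[X | Box Red] = (9 + 4 + 6)/3 = 19/3
E[X | Box Blue] = (14 + 11 + 4 + 23)/4 = 13
E[X] = (5/6)·19/3 + (1/6)·13 = 67/9

67/9 dollars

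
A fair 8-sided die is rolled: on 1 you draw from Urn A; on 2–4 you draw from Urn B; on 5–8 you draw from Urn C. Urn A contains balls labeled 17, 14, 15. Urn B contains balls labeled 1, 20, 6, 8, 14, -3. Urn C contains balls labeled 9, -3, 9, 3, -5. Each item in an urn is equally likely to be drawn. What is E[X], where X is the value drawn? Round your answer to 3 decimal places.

E[X | Urn A] = (17 + 14 + 15)/3 = 46/3
E[X | Urn B] = (1 + 20 + 6 + 8 + 14 − 3)/6 = 23/3
E[X | Urn C] = (9 − 3 + 9 + 3 − 5)/5 = 13/5
E[X] = (1/8)·46/3 + (3/8)·23/3 + (1/2)·13/5 = 731/120 ≈ 6.092

6.092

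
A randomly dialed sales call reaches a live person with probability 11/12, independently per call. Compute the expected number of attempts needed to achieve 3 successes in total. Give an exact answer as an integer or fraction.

By linearity (sum of 3 independent geometric waits), E[trials] = 3/p = 3/(11/12) = 36/11.

36/11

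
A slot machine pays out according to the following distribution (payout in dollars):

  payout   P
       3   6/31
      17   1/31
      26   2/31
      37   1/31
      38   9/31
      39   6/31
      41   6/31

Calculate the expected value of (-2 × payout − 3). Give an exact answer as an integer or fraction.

E[-2x-3] = (6/31)·(-9) + (1/31)·(-37) + (2/31)·(-55) + (1/31)·(-77) + (9/31)·(-79) + (6/31)·(-81) + (6/31)·(-85)
     = -1985/31

-1985/31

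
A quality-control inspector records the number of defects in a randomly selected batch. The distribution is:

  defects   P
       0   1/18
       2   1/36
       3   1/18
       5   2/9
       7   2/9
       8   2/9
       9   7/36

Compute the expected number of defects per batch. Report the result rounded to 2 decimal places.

E[X] = (1/18)·0 + (1/36)·2 + (1/18)·3 + (2/9)·5 + (2/9)·7 + (2/9)·8 + (7/36)·9
     = 77/12 ≈ 6.42

6.42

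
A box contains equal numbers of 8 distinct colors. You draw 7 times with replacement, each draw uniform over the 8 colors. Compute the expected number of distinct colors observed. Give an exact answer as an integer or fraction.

Let Xⱼ=1 if type j appears at least once. P(Xⱼ=1) = 1 − ((8−1)/8)^7 = 1273609/2097152.
E[#distinct] = 8·1273609/2097152 = 1273609/262144.

1273609/262144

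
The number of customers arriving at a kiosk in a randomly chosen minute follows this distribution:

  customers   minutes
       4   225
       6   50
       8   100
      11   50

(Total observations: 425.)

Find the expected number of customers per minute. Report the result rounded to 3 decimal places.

Total = 425, so P(customers=4) = 225/425, etc.
E[X] = (9/17)·4 + (2/17)·6 + (4/17)·8 + (2/17)·11
     = 6 ≈ 6.000

6.000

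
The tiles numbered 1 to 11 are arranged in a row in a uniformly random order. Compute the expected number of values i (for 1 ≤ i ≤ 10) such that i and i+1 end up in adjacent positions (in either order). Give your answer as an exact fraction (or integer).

20/11

For each i ∈ {1,…,10}, let Xᵢ = 1 if i and i+1 are adjacent. P(Xᵢ=1) = 2·(11−1)!/11! = 2/11.
By linearity, E[ΣXᵢ] = (10)·(2/11) = 20/11.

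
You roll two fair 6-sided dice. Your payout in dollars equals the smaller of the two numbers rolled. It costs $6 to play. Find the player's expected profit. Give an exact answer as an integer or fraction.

-125/36 dollars

Distribution of the smaller of the two numbers rolled: 1 w.p. 11/36, 2 w.p. 1/4, 3 w.p. 7/36, 4 w.p. 5/36, 5 w.p. 1/12, 6 w.p. 1/36
E[payout] = (11/36)·1 + (1/4)·2 + (7/36)·3 + (5/36)·4 + (1/12)·5 + (1/36)·6 = 91/36
Expected profit = 91/36 − 6 = -125/36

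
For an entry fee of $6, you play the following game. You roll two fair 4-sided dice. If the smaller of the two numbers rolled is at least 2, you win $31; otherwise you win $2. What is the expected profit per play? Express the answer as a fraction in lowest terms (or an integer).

197/16 dollars

E[payout] = (7/16)·2 + (9/16)·31 = 293/16
Expected profit = 293/16 − 6 = 197/16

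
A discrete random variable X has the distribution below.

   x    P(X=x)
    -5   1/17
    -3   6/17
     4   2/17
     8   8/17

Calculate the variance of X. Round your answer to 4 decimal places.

28.3391

E[X] = (1/17)·(-5) + (6/17)·(-3) + (2/17)·4 + (8/17)·8 = 49/17
E[X²] = (1/17)·25 + (6/17)·9 + (2/17)·16 + (8/17)·64 = 623/17
Var(X) = 623/17 − (49/17)² = 8190/289 ≈ 28.3391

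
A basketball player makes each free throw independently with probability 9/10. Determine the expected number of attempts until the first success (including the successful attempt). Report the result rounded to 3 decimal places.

1.111

For a geometric distribution, E[trials] = 1/p = 1/(9/10) = 10/9.
≈ 1.111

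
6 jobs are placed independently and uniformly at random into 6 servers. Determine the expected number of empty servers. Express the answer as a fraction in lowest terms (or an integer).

Let Xⱼ=1 if server j is empty. P(Xⱼ=1) = ((6-1)/6)^6 = 15625/46656.
By linearity, E[#empty] = 6·15625/46656 = 15625/7776.

15625/7776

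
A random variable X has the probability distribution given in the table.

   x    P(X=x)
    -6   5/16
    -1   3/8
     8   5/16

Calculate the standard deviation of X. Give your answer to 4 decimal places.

E[X] = 1/4, E[X²] = 253/8
Var(X) = E[X²] − (E[X])² = 253/8 − 1/16 = 505/16
SD(X) = √(505/16) ≈ 5.6181

5.6181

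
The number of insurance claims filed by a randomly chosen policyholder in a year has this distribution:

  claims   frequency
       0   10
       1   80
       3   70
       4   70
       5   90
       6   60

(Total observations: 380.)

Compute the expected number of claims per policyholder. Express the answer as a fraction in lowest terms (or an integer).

Total = 380, so P(claims=0) = 10/380, etc.
E[X] = (1/38)·0 + (4/19)·1 + (7/38)·3 + (7/38)·4 + (9/38)·5 + (3/19)·6
     = 69/19

69/19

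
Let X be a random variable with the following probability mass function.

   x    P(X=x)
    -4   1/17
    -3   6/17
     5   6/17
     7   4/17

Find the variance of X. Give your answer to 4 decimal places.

19.9862

E[X] = (1/17)·(-4) + (6/17)·(-3) + (6/17)·5 + (4/17)·7 = 36/17
E[X²] = (1/17)·16 + (6/17)·9 + (6/17)·25 + (4/17)·49 = 416/17
Var(X) = 416/17 − (36/17)² = 5776/289 ≈ 19.9862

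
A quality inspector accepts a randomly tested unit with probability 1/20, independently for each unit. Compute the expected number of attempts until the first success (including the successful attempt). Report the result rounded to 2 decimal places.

For a geometric distribution, E[trials] = 1/p = 1/(1/20) = 20.
≈ 20.00

20.00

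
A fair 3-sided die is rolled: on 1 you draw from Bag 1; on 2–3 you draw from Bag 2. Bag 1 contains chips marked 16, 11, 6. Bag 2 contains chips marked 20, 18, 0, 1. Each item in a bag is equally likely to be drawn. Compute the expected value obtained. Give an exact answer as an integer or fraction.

E[X | Bag 1] = (16 + 11 + 6)/3 = 11
E[X | Bag 2] = (20 + 18 + 0 + 1)/4 = 39/4
E[X] = (1/3)·11 + (2/3)·39/4 = 61/6

61/6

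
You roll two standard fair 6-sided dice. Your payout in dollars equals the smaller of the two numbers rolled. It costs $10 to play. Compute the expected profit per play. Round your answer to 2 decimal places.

-$7.47

Distribution of the smaller of the two numbers rolled: 1 w.p. 11/36, 2 w.p. 1/4, 3 w.p. 7/36, 4 w.p. 5/36, 5 w.p. 1/12, 6 w.p. 1/36
E[payout] = (11/36)·1 + (1/4)·2 + (7/36)·3 + (5/36)·4 + (1/12)·5 + (1/36)·6 = 91/36
Expected profit = 91/36 − 10 = -269/36 ≈ -$7.47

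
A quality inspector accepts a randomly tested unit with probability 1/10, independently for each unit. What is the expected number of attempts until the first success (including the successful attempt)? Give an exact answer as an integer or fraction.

For a geometric distribution, E[trials] = 1/p = 1/(1/10) = 10.

10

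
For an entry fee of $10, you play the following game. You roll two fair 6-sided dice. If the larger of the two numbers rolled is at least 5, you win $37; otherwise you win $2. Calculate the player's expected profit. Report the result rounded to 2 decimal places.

$11.44

E[payout] = (4/9)·2 + (5/9)·37 = 193/9
Expected profit = 193/9 − 10 = 103/9 ≈ $11.44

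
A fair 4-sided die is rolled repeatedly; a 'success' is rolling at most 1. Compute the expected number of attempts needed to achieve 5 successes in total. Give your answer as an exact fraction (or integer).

By linearity (sum of 5 independent geometric waits), E[trials] = 5/p = 5/(1/4) = 20.

20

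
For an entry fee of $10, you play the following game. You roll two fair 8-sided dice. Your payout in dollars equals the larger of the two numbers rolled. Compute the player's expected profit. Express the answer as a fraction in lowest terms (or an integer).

-67/16 dollars

Distribution of the larger of the two numbers rolled: 1 w.p. 1/64, 2 w.p. 3/64, 3 w.p. 5/64, 4 w.p. 7/64, 5 w.p. 9/64, 6 w.p. 11/64, …
E[payout] = (1/64)·1 + (3/64)·2 + (5/64)·3 + (7/64)·4 + (9/64)·5 + (11/64)·6 + (13/64)·7 + (15/64)·8 = 93/16
Expected profit = 93/16 − 10 = -67/16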